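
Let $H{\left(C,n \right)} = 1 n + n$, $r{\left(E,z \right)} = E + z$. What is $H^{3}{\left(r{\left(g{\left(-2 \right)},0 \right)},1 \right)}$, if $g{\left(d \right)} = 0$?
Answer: $8$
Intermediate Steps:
$H{\left(C,n \right)} = 2 n$ ($H{\left(C,n \right)} = n + n = 2 n$)
$H^{3}{\left(r{\left(g{\left(-2 \right)},0 \right)},1 \right)} = \left(2 \cdot 1\right)^{3} = 2^{3} = 8$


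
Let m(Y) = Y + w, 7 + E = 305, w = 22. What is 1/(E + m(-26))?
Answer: 1/294 ≈ 0.0034014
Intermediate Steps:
E = 298 (E = -7 + 305 = 298)
m(Y) = 22 + Y (m(Y) = Y + 22 = 22 + Y)
1/(E + m(-26)) = 1/(298 + (22 - 26)) = 1/(298 - 4) = 1/294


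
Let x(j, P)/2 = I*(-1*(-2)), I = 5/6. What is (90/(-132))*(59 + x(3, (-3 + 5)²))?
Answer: -85/2 ≈ -42.500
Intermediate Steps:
I = ⅚ (I = 5*(⅙) = ⅚ ≈ 0.83333)
x(j, P) = 10/3 (x(j, P) = 2*(5*(-1*(-2))/6) = 2*((⅚)*2) = 2*(5/3) = 10/3)
(90/(-132))*(59 + x(3, (-3 + 5)²)) = (90/(-132))*(59 + 10/3) = (90*(-1/132))*(187/3) = -15/22*187/3 = -85/2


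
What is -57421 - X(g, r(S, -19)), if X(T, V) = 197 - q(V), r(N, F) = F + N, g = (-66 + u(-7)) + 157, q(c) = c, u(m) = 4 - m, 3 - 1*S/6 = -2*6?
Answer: -57547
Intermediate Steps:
S = 90 (S = 18 - (-12)*6 = 18 - 6*(-12) = 18 + 72 = 90)
g = 102 (g = (-66 + (4 - 1*(-7))) + 157 = (-66 + (4 + 7)) + 157 = (-66 + 11) + 157 = -55 + 157 = 102)
X(T, V) = 197 - V
-57421 - X(g, r(S, -19)) = -57421 - (197 - (-19 + 90)) = -57421 - (197 - 1*71) = -57421 - (197 - 71) = -57421 - 1*126 = -57421 - 126 = -57547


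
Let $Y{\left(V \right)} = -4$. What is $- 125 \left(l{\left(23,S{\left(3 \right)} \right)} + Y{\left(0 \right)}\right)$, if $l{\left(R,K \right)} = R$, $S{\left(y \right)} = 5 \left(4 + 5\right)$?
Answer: $-2375$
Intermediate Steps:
$S{\left(y \right)} = 45$ ($S{\left(y \right)} = 5 \cdot 9 = 45$)
$- 125 \left(l{\left(23,S{\left(3 \right)} \right)} + Y{\left(0 \right)}\right) = - 125 \left(23 - 4\right) = \left(-125\right) 19 = -2375$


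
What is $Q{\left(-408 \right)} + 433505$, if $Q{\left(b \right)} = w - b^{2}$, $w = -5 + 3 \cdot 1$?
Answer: $267039$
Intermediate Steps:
$w = -2$ ($w = -5 + 3 = -2$)
$Q{\left(b \right)} = -2 - b^{2}$
$Q{\left(-408 \right)} + 433505 = \left(-2 - \left(-408\right)^{2}\right) + 433505 = \left(-2 - 166464\right) + 433505 = -166466 + 433505 = 267039$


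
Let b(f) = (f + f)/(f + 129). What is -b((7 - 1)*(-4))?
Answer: 16/35 ≈ 0.45714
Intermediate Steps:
b(f) = 2*f/(129 + f) (b(f) = (2*f)/(129 + f) = 2*f/(129 + f))
-b((7 - 1)*(-4)) = -2*(7 - 1)*(-4)/(129 + (7 - 1)*(-4)) = -2*6*(-4)/(129 + 6*(-4)) = -2*(-24)/(129 - 24) = -2*(-24)/105 = -1*(-16/35) = 16/35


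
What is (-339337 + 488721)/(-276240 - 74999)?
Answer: -149384/351239 ≈ -0.42531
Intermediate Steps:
(-339337 + 488721)/(-276240 - 74999) = 149384/(-351239) = 149384*(-1/351239) = -149384/351239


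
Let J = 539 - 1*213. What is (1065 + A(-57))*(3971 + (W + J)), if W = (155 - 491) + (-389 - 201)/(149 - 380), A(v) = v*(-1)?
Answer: 31129754/7 ≈ 4.4471e+6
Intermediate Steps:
A(v) = -v
W = -77026/231 (W = -336 - 590/(-231) = -336 - 590*(-1/231) = -336 + 590/231 = -77026/231 ≈ -333.45)
J = 326 (J = 539 - 213 = 326)
(1065 + A(-57))*(3971 + (W + J)) = (1065 - 1*(-57))*(3971 + (-77026/231 + 326)) = (1065 + 57)*(3971 - 1720/231) = 1122*(915581/231) = 31129754/7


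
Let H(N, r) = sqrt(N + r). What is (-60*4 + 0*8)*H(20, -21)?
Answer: -240*I ≈ -240.0*I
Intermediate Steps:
(-60*4 + 0*8)*H(20, -21) = (-60*4 + 0*8)*sqrt(20 - 21) = (-240 + 0)*sqrt(-1) = -240*I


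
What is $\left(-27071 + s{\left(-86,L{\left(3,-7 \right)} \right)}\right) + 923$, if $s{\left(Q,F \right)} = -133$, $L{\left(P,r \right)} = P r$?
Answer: $-26281$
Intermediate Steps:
$\left(-27071 + s{\left(-86,L{\left(3,-7 \right)} \right)}\right) + 923 = \left(-27071 - 133\right) + 923 = -27204 + 923 = -26281$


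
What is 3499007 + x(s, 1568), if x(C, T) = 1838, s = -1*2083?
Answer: 3500845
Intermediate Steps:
s = -2083
3499007 + x(s, 1568) = 3499007 + 1838 = 3500845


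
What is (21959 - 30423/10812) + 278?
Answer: 80132007/3604 ≈ 22234.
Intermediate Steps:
(21959 - 30423/10812) + 278 = (21959 - 30423*1/10812) + 278 = (21959 - 10141/3604) + 278 = 79130095/3604 + 278 = 80132007/3604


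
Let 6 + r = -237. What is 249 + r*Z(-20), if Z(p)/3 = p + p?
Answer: 29409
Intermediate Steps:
r = -243 (r = -6 - 237 = -243)
Z(p) = 6*p (Z(p) = 3*(p + p) = 3*(2*p) = 6*p)
249 + r*Z(-20) = 249 - 1458*(-20) = 249 - 243*(-120) = 249 + 29160 = 29409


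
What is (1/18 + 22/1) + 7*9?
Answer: 1531/18 ≈ 85.056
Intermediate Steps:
(1/18 + 22/1) + 7*9 = (1*(1/18) + 22*1) + 63 = (1/18 + 22) + 63 = 397/18 + 63 = 1531/18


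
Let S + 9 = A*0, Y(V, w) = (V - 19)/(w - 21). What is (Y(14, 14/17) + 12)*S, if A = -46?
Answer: -37809/343 ≈ -110.23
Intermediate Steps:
Y(V, w) = (-19 + V)/(-21 + w)
S = -9 (S = -9 - 46*0 = -9 + 0 = -9)
(Y(14, 14/17) + 12)*S = ((-19 + 14)/(-21 + 14/17) + 12)*(-9) = (-5/(-21 + 14*(1/17)) + 12)*(-9) = (-5/(-21 + 14/17) + 12)*(-9) = (-5/(-343/17) + 12)*(-9) = (-17/343*(-5) + 12)*(-9) = (85/343 + 12)*(-9) = (4201/343)*(-9) = -37809/343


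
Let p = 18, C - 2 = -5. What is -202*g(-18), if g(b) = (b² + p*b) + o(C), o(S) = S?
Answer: 606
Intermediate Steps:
C = -3 (C = 2 - 5 = -3)
g(b) = -3 + b² + 18*b (g(b) = (b² + 18*b) - 3 = -3 + b² + 18*b)
-202*g(-18) = -202*(-3 + (-18)² + 18*(-18)) = -202*(-3 + 324 - 324) = -202*(-3) = 606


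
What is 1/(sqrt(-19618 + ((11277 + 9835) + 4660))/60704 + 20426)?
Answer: 37634655966208/768725482765761531 - 30352*sqrt(6154)/768725482765761531 ≈ 4.8957e-5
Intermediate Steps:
1/(sqrt(-19618 + ((11277 + 9835) + 4660))/60704 + 20426) = 1/(sqrt(-19618 + (21112 + 4660))*(1/60704) + 20426) = 1/(sqrt(-19618 + 25772)*(1/60704) + 20426) = 1/(sqrt(6154)*(1/60704) + 20426) = 1/(sqrt(6154)/60704 + 20426) = 1/(20426 + sqrt(6154)/60704)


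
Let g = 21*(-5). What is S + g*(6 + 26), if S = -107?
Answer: -3467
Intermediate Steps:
g = -105
S + g*(6 + 26) = -107 - 105*(6 + 26) = -107 - 105*32 = -107 - 3360 = -3467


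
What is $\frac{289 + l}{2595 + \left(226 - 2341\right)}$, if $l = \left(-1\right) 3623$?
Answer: $- \frac{1667}{240} \approx -6.9458$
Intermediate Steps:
$l = -3623$
$\frac{289 + l}{2595 + \left(226 - 2341\right)} = \frac{289 - 3623}{2595 + \left(226 - 2341\right)} = - \frac{3334}{2595 + \left(226 - 2341\right)} = - \frac{3334}{2595 - 2115} = - \frac{3334}{480} = \left(-3334\right) \frac{1}{480} = - \frac{1667}{240}$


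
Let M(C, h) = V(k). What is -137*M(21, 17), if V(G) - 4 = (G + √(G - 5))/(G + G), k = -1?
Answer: -1233/2 + 137*I*√6/2 ≈ -616.5 + 167.79*I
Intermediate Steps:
V(G) = 4 + (G + √(-5 + G))/(2*G) (V(G) = 4 + (G + √(G - 5))/(G + G) = 4 + (G + √(-5 + G))/((2*G)) = 4 + (G + √(-5 + G))*(1/(2*G)) = 4 + (G + √(-5 + G))/(2*G))
M(C, h) = 9/2 - I*√6/2 (M(C, h) = (½)*(√(-5 - 1) + 9*(-1))/(-1) = (½)*(-1)*(√(-6) - 9) = (½)*(-1)*(I*√6 - 9) = (½)*(-1)*(-9 + I*√6) = 9/2 - I*√6/2)
-137*M(21, 17) = -137*(9/2 - I*√6/2) = -1233/2 + 137*I*√6/2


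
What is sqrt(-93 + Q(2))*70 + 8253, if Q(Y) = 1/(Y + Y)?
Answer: 8253 + 35*I*sqrt(371) ≈ 8253.0 + 674.15*I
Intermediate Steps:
Q(Y) = 1/(2*Y)
sqrt(-93 + Q(2))*70 + 8253 = sqrt(-93 + (1/2)/2)*70 + 8253 = sqrt(-93 + (1/2)*(1/2))*70 + 8253 = sqrt(-93 + 1/4)*70 + 8253 = sqrt(-371/4)*70 + 8253 = (I*sqrt(371)/2)*70 + 8253 = 35*I*sqrt(371) + 8253 = 8253 + 35*I*sqrt(371)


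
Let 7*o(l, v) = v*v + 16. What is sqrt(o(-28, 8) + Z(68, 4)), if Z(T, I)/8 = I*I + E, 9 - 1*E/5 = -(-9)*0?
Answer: 2*sqrt(6118)/7 ≈ 22.348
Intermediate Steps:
o(l, v) = 16/7 + v**2/7 (o(l, v) = (v*v + 16)/7 = (v**2 + 16)/7 = (16 + v**2)/7 = 16/7 + v**2/7)
E = 45 (E = 45 - (-15)*(-3*0) = 45 - (-15)*0 = 45 - 5*0 = 45 + 0 = 45)
Z(T, I) = 360 + 8*I**2 (Z(T, I) = 8*(I*I + 45) = 8*(I**2 + 45) = 8*(45 + I**2) = 360 + 8*I**2)
sqrt(o(-28, 8) + Z(68, 4)) = sqrt((16/7 + (1/7)*8**2) + (360 + 8*4**2)) = sqrt((16/7 + (1/7)*64) + (360 + 8*16)) = sqrt((16/7 + 64/7) + (360 + 128)) = sqrt(80/7 + 488) = sqrt(3496/7) = 2*sqrt(6118)/7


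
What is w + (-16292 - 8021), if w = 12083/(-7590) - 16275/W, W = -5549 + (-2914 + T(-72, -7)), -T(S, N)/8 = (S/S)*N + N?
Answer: -220147822579/9054870 ≈ -24313.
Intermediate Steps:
T(S, N) = -16*N (T(S, N) = -8*((S/S)*N + N) = -8*(1*N + N) = -8*(N + N) = -16*N)
W = -8351 (W = -5549 + (-2914 - 16*(-7)) = -5549 + (-2914 + 112) = -5549 - 2802 = -8351)
w = 3231731/9054870 (w = 12083/(-7590) - 16275/(-8351) = 12083*(-1/7590) - 16275*(-1/8351) = -12083/7590 + 2325/1193 = 3231731/9054870 ≈ 0.35691)
w + (-16292 - 8021) = 3231731/9054870 + (-16292 - 8021) = 3231731/9054870 - 24313 = -220147822579/9054870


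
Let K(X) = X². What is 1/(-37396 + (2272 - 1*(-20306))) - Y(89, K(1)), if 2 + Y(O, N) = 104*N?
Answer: -1511437/14818 ≈ -102.00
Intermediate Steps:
Y(O, N) = -2 + 104*N
1/(-37396 + (2272 - 1*(-20306))) - Y(89, K(1)) = 1/(-37396 + (2272 - 1*(-20306))) - (-2 + 104*1²) = 1/(-37396 + (2272 + 20306)) - (-2 + 104*1) = 1/(-37396 + 22578) - (-2 + 104) = 1/(-14818) - 1*102 = -1/14818 - 102 = -1511437/14818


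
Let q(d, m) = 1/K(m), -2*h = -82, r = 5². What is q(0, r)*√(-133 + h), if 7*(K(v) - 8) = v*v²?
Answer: 14*I*√23/15681 ≈ 0.0042817*I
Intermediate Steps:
r = 25
h = 41 (h = -½*(-82) = 41)
K(v) = 8 + v³/7 (K(v) = 8 + (v*v²)/7 = 8 + v³/7)
q(d, m) = 1/(8 + m³/7)
q(0, r)*√(-133 + h) = (7/(56 + 25³))*√(-133 + 41) = (7/(56 + 15625))*√(-92) = (7/15681)*(2*I*√23) = (7*(1/15681))*(2*I*√23) = 7*(2*I*√23)/15681 = 14*I*√23/15681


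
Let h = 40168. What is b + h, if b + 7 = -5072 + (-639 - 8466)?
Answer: 25984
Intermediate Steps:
b = -14184 (b = -7 + (-5072 + (-639 - 8466)) = -7 + (-5072 - 9105) = -7 - 14177 = -14184)
b + h = -14184 + 40168 = 25984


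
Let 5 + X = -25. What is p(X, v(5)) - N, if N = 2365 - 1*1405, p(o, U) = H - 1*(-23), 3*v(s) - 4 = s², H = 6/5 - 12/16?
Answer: -18731/20 ≈ -936.55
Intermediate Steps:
X = -30 (X = -5 - 25 = -30)
H = 9/20 (H = 6*(⅕) - 12*1/16 = 6/5 - ¾ = 9/20 ≈ 0.45000)
v(s) = 4/3 + s²/3
p(o, U) = 469/20 (p(o, U) = 9/20 - 1*(-23) = 9/20 + 23 = 469/20)
N = 960 (N = 2365 - 1405 = 960)
p(X, v(5)) - N = 469/20 - 1*960 = 469/20 - 960 = -18731/20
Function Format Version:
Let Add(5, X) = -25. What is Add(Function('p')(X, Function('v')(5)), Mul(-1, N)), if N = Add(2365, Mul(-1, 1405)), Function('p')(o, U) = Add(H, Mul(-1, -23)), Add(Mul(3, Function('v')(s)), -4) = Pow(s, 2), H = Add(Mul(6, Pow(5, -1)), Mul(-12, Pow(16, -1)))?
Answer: Rational(-18731, 20) ≈ -936.55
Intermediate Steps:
X = -30 (X = Add(-5, -25) = -30)
H = Rational(9, 20) (H = Add(Mul(6, Rational(1, 5)), Mul(-12, Rational(1, 16))) = Add(Rational(6, 5), Rational(-3, 4)) = Rational(9, 20) ≈ 0.45000)
Function('v')(s) = Add(Rational(4, 3), Mul(Rational(1, 3), Pow(s, 2)))
Function('p')(o, U) = Rational(469, 20) (Function('p')(o, U) = Add(Rational(9, 20), Mul(-1, -23)) = Add(Rational(9, 20), 23) = Rational(469, 20))
N = 960 (N = Add(2365, -1405) = 960)
Add(Function('p')(X, Function('v')(5)), Mul(-1, N)) = Add(Rational(469, 20), Mul(-1, 960)) = Add(Rational(469, 20), -960) = Rational(-18731, 20)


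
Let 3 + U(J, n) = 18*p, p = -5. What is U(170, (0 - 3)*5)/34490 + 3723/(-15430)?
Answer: -6492063/26609035 ≈ -0.24398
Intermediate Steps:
U(J, n) = -93 (U(J, n) = -3 + 18*(-5) = -3 - 90 = -93)
U(170, (0 - 3)*5)/34490 + 3723/(-15430) = -93/34490 + 3723/(-15430) = -93*1/34490 + 3723*(-1/15430) = -93/34490 - 3723/15430 = -6492063/26609035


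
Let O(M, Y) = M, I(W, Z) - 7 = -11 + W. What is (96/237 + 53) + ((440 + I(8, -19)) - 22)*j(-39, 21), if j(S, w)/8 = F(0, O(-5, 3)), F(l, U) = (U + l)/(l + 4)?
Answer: -329161/79 ≈ -4166.6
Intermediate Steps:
I(W, Z) = -4 + W (I(W, Z) = 7 + (-11 + W) = -4 + W)
F(l, U) = (U + l)/(4 + l)
j(S, w) = -10 (j(S, w) = 8*((-5 + 0)/(4 + 0)) = 8*(-5/4) = -10)
(96/237 + 53) + ((440 + I(8, -19)) - 22)*j(-39, 21) = (96/237 + 53) + ((440 + (-4 + 8)) - 22)*(-10) = (96*(1/237) + 53) + ((440 + 4) - 22)*(-10) = (32/79 + 53) + (444 - 22)*(-10) = 4219/79 + 422*(-10) = 4219/79 - 4220 = -329161/79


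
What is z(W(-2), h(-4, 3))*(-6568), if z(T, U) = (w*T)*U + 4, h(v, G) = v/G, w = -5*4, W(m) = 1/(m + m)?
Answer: 52544/3 ≈ 17515.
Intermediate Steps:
W(m) = 1/(2*m)
w = -20
z(T, U) = 4 - 20*T*U (z(T, U) = (-20*T)*U + 4 = -20*T*U + 4 = 4 - 20*T*U)
z(W(-2), h(-4, 3))*(-6568) = (4 - 20*(½)/(-2)*(-4/3))*(-6568) = (4 - 20*(½)*(-½)*(-4*⅓))*(-6568) = (4 - 20*(-¼)*(-4/3))*(-6568) = (4 - 20/3)*(-6568) = -8/3*(-6568) = 52544/3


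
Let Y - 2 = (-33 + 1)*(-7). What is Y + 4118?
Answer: 4344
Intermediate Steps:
Y = 226 (Y = 2 + (-33 + 1)*(-7) = 2 - 32*(-7) = 2 + 224 = 226)
Y + 4118 = 226 + 4118 = 4344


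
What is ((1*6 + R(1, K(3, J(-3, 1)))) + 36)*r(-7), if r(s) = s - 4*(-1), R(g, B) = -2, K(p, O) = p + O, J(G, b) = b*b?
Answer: -120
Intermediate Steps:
J(G, b) = b²
K(p, O) = O + p
r(s) = 4 + s (r(s) = s + 4 = 4 + s)
((1*6 + R(1, K(3, J(-3, 1)))) + 36)*r(-7) = ((1*6 - 2) + 36)*(4 - 7) = ((6 - 2) + 36)*(-3) = (4 + 36)*(-3) = 40*(-3) = -120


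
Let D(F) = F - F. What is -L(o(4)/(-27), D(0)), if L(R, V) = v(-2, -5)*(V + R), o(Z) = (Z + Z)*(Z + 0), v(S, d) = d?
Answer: -160/27 ≈ -5.9259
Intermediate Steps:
D(F) = 0
o(Z) = 2*Z**2 (o(Z) = (2*Z)*Z = 2*Z**2)
L(R, V) = -5*R - 5*V (L(R, V) = -5*(V + R) = -5*(R + V) = -5*R - 5*V)
-L(o(4)/(-27), D(0)) = -(-5*2*4**2/(-27) - 5*0) = -(-5*2*16*(-1)/27 + 0) = -(-160*(-1)/27 + 0) = -(-5*(-32/27) + 0) = -(160/27 + 0) = -1*160/27 = -160/27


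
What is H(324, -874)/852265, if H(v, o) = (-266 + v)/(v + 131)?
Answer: 58/387780575 ≈ 1.4957e-7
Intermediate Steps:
H(v, o) = (-266 + v)/(131 + v)
H(324, -874)/852265 = ((-266 + 324)/(131 + 324))/852265 = (58/455)*(1/852265) = 58/387780575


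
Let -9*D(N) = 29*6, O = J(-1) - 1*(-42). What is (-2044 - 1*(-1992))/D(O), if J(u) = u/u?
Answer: 78/29 ≈ 2.6897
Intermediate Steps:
J(u) = 1
O = 43 (O = 1 - 1*(-42) = 1 + 42 = 43)
D(N) = -58/3 (D(N) = -29*6/9 = -1/9*174 = -58/3)
(-2044 - 1*(-1992))/D(O) = (-2044 - 1*(-1992))/(-58/3) = (-2044 + 1992)*(-3/58) = -52*(-3/58) = 78/29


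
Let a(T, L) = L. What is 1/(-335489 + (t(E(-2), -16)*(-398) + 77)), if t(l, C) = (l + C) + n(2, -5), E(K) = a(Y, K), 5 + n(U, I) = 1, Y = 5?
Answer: -1/326656 ≈ -3.0613e-6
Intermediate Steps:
n(U, I) = -4 (n(U, I) = -5 + 1 = -4)
E(K) = K
t(l, C) = -4 + C + l (t(l, C) = (l + C) - 4 = (C + l) - 4 = -4 + C + l)
1/(-335489 + (t(E(-2), -16)*(-398) + 77)) = 1/(-335489 + ((-4 - 16 - 2)*(-398) + 77)) = 1/(-335489 + (-22*(-398) + 77)) = 1/(-335489 + (8756 + 77)) = 1/(-335489 + 8833) = 1/(-326656) = -1/326656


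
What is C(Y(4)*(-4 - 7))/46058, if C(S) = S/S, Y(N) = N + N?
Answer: 1/46058 ≈ 2.1712e-5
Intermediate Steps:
Y(N) = 2*N
C(S) = 1
C(Y(4)*(-4 - 7))/46058 = 1/46058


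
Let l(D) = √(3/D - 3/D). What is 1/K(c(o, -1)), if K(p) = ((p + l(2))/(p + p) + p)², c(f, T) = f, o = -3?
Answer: 4/25 ≈ 0.16000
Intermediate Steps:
l(D) = 0 (l(D) = √0 = 0)
K(p) = (½ + p)² (K(p) = ((p + 0)/(p + p) + p)² = (p/((2*p)) + p)² = (p*(1/(2*p)) + p)² = (½ + p)²)
1/K(c(o, -1)) = 1/((1 + 2*(-3))²/4) = 1/((1 - 6)²/4) = 1/((¼)*(-5)²) = 1/((¼)*25) = 1/(25/4) = 4/25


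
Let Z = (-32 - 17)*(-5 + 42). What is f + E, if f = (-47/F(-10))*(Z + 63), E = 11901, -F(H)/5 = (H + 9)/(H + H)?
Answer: -317099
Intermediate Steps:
F(H) = -5*(9 + H)/(2*H) (F(H) = -5*(H + 9)/(H + H) = -5*(9 + H)/(2*H))
Z = -1813 (Z = -49*37 = -1813)
f = -329000 (f = (-47*(-4/(-9 - 1*(-10))))*(-1813 + 63) = -47*(-4/(-9 + 10))*(-1750) = -47/((5/2)*(-⅒)*1)*(-1750) = -47/(-¼)*(-1750) = -47*(-4)*(-1750) = 188*(-1750) = -329000)
f + E = -329000 + 11901 = -317099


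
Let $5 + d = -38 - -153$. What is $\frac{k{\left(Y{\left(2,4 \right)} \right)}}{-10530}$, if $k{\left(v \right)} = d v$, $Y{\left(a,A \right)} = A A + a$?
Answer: $- \frac{22}{117} \approx -0.18803$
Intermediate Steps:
$Y{\left(a,A \right)} = a + A^{2}$ ($Y{\left(a,A \right)} = A^{2} + a = a + A^{2}$)
$d = 110$ ($d = -5 - -115 = -5 + \left(-38 + 153\right) = -5 + 115 = 110$)
$k{\left(v \right)} = 110 v$
$\frac{k{\left(Y{\left(2,4 \right)} \right)}}{-10530} = \frac{110 \left(2 + 4^{2}\right)}{-10530} = 110 \left(2 + 16\right) \left(- \frac{1}{10530}\right) = 110 \cdot 18 \left(- \frac{1}{10530}\right) = 1980 \left(- \frac{1}{10530}\right) = - \frac{22}{117}$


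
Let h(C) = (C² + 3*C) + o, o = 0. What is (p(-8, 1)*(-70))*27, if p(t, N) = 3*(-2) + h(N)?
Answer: 3780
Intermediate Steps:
h(C) = C² + 3*C (h(C) = (C² + 3*C) + 0 = C² + 3*C)
p(t, N) = -6 + N*(3 + N) (p(t, N) = 3*(-2) + N*(3 + N) = -6 + N*(3 + N))
(p(-8, 1)*(-70))*27 = ((-6 + 1² + 3*1)*(-70))*27 = ((-6 + 1 + 3)*(-70))*27 = -2*(-70)*27 = 140*27 = 3780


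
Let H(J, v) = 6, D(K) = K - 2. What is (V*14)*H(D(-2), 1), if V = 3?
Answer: 252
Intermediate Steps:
D(K) = -2 + K
(V*14)*H(D(-2), 1) = (3*14)*6 = 42*6 = 252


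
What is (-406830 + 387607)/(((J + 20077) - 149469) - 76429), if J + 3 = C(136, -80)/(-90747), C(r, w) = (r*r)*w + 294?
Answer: 1744429581/18676431142 ≈ 0.093403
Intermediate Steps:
C(r, w) = 294 + w*r² (C(r, w) = r²*w + 294 = w*r² + 294 = 294 + w*r²)
J = 1207145/90747 (J = -3 + (294 - 80*136²)/(-90747) = -3 + (294 - 80*18496)*(-1/90747) = -3 + (294 - 1479680)*(-1/90747) = -3 - 1479386*(-1/90747) = -3 + 1479386/90747 = 1207145/90747 ≈ 13.302)
(-406830 + 387607)/(((J + 20077) - 149469) - 76429) = (-406830 + 387607)/(((1207145/90747 + 20077) - 149469) - 76429) = -19223/((1823134664/90747 - 149469) - 76429) = -19223/(-11740728679/90747 - 76429) = -19223/(-18676431142/90747) = -19223*(-90747/18676431142) = 1744429581/18676431142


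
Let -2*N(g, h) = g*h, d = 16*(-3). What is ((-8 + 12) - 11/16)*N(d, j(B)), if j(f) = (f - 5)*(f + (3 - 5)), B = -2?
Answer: 2226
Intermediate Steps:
d = -48
j(f) = (-5 + f)*(-2 + f) (j(f) = (-5 + f)*(f - 2) = (-5 + f)*(-2 + f))
N(g, h) = -g*h/2
((-8 + 12) - 11/16)*N(d, j(B)) = ((-8 + 12) - 11/16)*(-1/2*(-48)*(10 + (-2)**2 - 7*(-2))) = (4 - 11*1/16)*(-1/2*(-48)*(10 + 4 + 14)) = (4 - 11/16)*(-1/2*(-48)*28) = (53/16)*672 = 2226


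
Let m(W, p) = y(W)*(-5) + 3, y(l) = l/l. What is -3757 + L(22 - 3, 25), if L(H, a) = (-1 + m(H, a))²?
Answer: -3748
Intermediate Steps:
y(l) = 1
m(W, p) = -2 (m(W, p) = 1*(-5) + 3 = -5 + 3 = -2)
L(H, a) = 9 (L(H, a) = (-1 - 2)² = (-3)² = 9)
-3757 + L(22 - 3, 25) = -3757 + 9 = -3748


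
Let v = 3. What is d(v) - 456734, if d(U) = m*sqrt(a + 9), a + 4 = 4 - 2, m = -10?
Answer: -456734 - 10*sqrt(7) ≈ -4.5676e+5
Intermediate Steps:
a = -2 (a = -4 + (4 - 2) = -4 + 2 = -2)
d(U) = -10*sqrt(7) (d(U) = -10*sqrt(-2 + 9) = -10*sqrt(7))
d(v) - 456734 = -10*sqrt(7) - 456734 = -456734 - 10*sqrt(7)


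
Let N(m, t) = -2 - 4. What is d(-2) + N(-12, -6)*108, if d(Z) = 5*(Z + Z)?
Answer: -668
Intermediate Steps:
N(m, t) = -6
d(Z) = 10*Z (d(Z) = 5*(2*Z) = 10*Z)
d(-2) + N(-12, -6)*108 = 10*(-2) - 6*108 = -20 - 648 = -668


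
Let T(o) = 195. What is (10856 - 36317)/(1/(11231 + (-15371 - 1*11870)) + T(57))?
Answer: -407630610/3121949 ≈ -130.57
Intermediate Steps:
(10856 - 36317)/(1/(11231 + (-15371 - 1*11870)) + T(57)) = (10856 - 36317)/(1/(11231 + (-15371 - 1*11870)) + 195) = -25461/(1/(11231 + (-15371 - 11870)) + 195) = -25461/(1/(11231 - 27241) + 195) = -25461/(1/(-16010) + 195) = -25461/(-1/16010 + 195) = -25461/3121949/16010 = -25461*16010/3121949 = -407630610/3121949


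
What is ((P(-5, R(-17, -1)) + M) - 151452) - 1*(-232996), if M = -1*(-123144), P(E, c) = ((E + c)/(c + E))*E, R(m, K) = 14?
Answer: 204683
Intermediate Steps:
P(E, c) = E (P(E, c) = ((E + c)/(E + c))*E = 1*E = E)
M = 123144
((P(-5, R(-17, -1)) + M) - 151452) - 1*(-232996) = ((-5 + 123144) - 151452) - 1*(-232996) = (123139 - 151452) + 232996 = -28313 + 232996 = 204683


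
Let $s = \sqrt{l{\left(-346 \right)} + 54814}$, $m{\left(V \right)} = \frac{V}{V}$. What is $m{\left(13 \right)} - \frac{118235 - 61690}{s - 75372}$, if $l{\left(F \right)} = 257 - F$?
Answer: $\frac{9942792707}{5680882967} + \frac{56545 \sqrt{55417}}{5680882967} \approx 1.7526$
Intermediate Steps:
$m{\left(V \right)} = 1$
$s = \sqrt{55417}$ ($s = \sqrt{\left(257 - -346\right) + 54814} = \sqrt{\left(257 + 346\right) + 54814} = \sqrt{603 + 54814} = \sqrt{55417} \approx 235.41$)
$m{\left(13 \right)} - \frac{118235 - 61690}{s - 75372} = 1 - \frac{118235 - 61690}{\sqrt{55417} - 75372} = 1 - \frac{56545}{-75372 + \sqrt{55417}}$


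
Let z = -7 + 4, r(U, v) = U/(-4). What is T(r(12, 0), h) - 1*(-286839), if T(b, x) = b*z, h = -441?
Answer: 286848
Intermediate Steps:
r(U, v) = -U/4 (r(U, v) = U*(-¼) = -U/4)
z = -3
T(b, x) = -3*b (T(b, x) = b*(-3) = -3*b)
T(r(12, 0), h) - 1*(-286839) = -(-3)*12/4 - 1*(-286839) = -3*(-3) + 286839 = 9 + 286839 = 286848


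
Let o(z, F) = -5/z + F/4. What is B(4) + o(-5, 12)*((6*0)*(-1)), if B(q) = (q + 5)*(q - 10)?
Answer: -54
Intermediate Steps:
B(q) = (-10 + q)*(5 + q) (B(q) = (5 + q)*(-10 + q) = (-10 + q)*(5 + q))
o(z, F) = -5/z + F/4 (o(z, F) = -5/z + F*(¼) = -5/z + F/4)
B(4) + o(-5, 12)*((6*0)*(-1)) = (-50 + 4² - 5*4) + (-5/(-5) + (¼)*12)*((6*0)*(-1)) = (-50 + 16 - 20) + (-5*(-⅕) + 3)*(0*(-1)) = -54 + (1 + 3)*0 = -54 + 4*0 = -54 + 0 = -54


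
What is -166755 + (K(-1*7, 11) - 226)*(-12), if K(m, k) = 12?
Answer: -164187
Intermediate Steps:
-166755 + (K(-1*7, 11) - 226)*(-12) = -166755 + (12 - 226)*(-12) = -166755 - 214*(-12) = -166755 + 2568 = -164187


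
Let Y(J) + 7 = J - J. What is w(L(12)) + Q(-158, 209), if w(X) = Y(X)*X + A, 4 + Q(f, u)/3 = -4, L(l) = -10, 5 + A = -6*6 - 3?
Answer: 2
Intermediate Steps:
A = -44 (A = -5 + (-6*6 - 3) = -5 + (-36 - 3) = -5 - 39 = -44)
Y(J) = -7 (Y(J) = -7 + (J - J) = -7 + 0 = -7)
Q(f, u) = -24 (Q(f, u) = -12 + 3*(-4) = -12 - 12 = -24)
w(X) = -44 - 7*X (w(X) = -7*X - 44 = -44 - 7*X)
w(L(12)) + Q(-158, 209) = (-44 - 7*(-10)) - 24 = (-44 + 70) - 24 = 26 - 24 = 2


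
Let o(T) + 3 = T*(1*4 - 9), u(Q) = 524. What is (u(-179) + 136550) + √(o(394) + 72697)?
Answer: 137074 + 2*√17681 ≈ 1.3734e+5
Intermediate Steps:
o(T) = -3 - 5*T (o(T) = -3 + T*(1*4 - 9) = -3 + T*(4 - 9) = -3 + T*(-5) = -3 - 5*T)
(u(-179) + 136550) + √(o(394) + 72697) = (524 + 136550) + √((-3 - 5*394) + 72697) = 137074 + √((-3 - 1970) + 72697) = 137074 + √(-1973 + 72697) = 137074 + √70724 = 137074 + 2*√17681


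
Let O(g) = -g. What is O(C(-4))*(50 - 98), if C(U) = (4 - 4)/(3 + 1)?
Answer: 0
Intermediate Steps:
C(U) = 0 (C(U) = 0/4 = 0*(¼) = 0)
O(C(-4))*(50 - 98) = (-1*0)*(50 - 98) = 0*(-48) = 0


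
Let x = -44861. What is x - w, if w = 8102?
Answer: -52963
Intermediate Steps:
x - w = -44861 - 1*8102 = -44861 - 8102 = -52963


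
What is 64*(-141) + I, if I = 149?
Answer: -8875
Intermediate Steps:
64*(-141) + I = 64*(-141) + 149 = -9024 + 149 = -8875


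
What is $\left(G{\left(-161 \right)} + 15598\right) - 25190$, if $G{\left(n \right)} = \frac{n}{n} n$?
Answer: $-9753$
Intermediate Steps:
$G{\left(n \right)} = n$ ($G{\left(n \right)} = 1 n = n$)
$\left(G{\left(-161 \right)} + 15598\right) - 25190 = \left(-161 + 15598\right) - 25190 = 15437 - 25190 = -9753$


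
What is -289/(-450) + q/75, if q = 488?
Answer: 3217/450 ≈ 7.1489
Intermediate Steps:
-289/(-450) + q/75 = -289/(-450) + 488/75 = -289*(-1/450) + 488*(1/75) = 289/450 + 488/75 = 3217/450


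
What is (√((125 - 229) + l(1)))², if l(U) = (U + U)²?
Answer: -100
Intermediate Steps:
l(U) = 4*U² (l(U) = (2*U)² = 4*U²)
(√((125 - 229) + l(1)))² = (√((125 - 229) + 4*1²))² = (√(-104 + 4*1))² = (√(-104 + 4))² = (√(-100))² = (10*I)² = -100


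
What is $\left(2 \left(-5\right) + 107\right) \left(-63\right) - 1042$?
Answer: $-7153$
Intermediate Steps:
$\left(2 \left(-5\right) + 107\right) \left(-63\right) - 1042 = \left(-10 + 107\right) \left(-63\right) - 1042 = 97 \left(-63\right) - 1042 = -6111 - 1042 = -7153$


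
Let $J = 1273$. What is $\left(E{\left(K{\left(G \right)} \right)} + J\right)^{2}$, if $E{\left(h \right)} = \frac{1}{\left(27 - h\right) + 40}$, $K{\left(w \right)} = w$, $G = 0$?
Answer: $\frac{7274725264}{4489} \approx 1.6206 \cdot 10^{6}$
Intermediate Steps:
$E{\left(h \right)} = \frac{1}{67 - h}$
$\left(E{\left(K{\left(G \right)} \right)} + J\right)^{2} = \left(- \frac{1}{-67 + 0} + 1273\right)^{2} = \left(- \frac{1}{-67} + 1273\right)^{2} = \left(\left(-1\right) \left(- \frac{1}{67}\right) + 1273\right)^{2} = \left(\frac{1}{67} + 1273\right)^{2} = \left(\frac{85292}{67}\right)^{2} = \frac{7274725264}{4489}$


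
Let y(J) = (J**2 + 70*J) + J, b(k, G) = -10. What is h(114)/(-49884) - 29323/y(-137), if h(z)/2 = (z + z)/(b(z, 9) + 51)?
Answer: -4998067747/1541091354 ≈ -3.2432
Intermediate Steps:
h(z) = 4*z/41 (h(z) = 2*((z + z)/(-10 + 51)) = 2*((2*z)/41) = 2*((2*z)*(1/41)) = 2*(2*z/41) = 4*z/41)
y(J) = J**2 + 71*J
h(114)/(-49884) - 29323/y(-137) = ((4/41)*114)/(-49884) - 29323*(-1/(137*(71 - 137))) = (456/41)*(-1/49884) - 29323/((-137*(-66))) = -38/170437 - 29323/9042 = -4998067747/1541091354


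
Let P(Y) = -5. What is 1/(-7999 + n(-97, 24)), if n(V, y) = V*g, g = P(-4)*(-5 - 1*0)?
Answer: -1/10424 ≈ -9.5933e-5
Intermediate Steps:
g = 25 (g = -5*(-5 - 1*0) = -5*(-5 + 0) = -5*(-5) = 25)
n(V, y) = 25*V (n(V, y) = V*25 = 25*V)
1/(-7999 + n(-97, 24)) = 1/(-7999 + 25*(-97)) = 1/(-7999 - 2425) = 1/(-10424) = -1/10424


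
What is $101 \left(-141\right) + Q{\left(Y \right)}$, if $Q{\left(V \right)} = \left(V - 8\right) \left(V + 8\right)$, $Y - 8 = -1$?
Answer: $-14256$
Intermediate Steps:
$Y = 7$ ($Y = 8 - 1 = 7$)
$Q{\left(V \right)} = \left(-8 + V\right) \left(8 + V\right)$
$101 \left(-141\right) + Q{\left(Y \right)} = 101 \left(-141\right) - \left(64 - 7^{2}\right) = -14241 + \left(-64 + 49\right) = -14241 - 15 = -14256$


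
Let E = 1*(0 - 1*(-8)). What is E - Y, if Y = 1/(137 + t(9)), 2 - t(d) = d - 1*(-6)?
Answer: 991/124 ≈ 7.9919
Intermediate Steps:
t(d) = -4 - d (t(d) = 2 - (d - 1*(-6)) = 2 - (d + 6) = 2 - (6 + d) = 2 + (-6 - d) = -4 - d)
Y = 1/124 (Y = 1/(137 + (-4 - 1*9)) = 1/(137 + (-4 - 9)) = 1/(137 - 13) = 1/124 ≈ 0.0080645)
E = 8 (E = 1*(0 + 8) = 1*8 = 8)
E - Y = 8 - 1*1/124 = 8 - 1/124 = 991/124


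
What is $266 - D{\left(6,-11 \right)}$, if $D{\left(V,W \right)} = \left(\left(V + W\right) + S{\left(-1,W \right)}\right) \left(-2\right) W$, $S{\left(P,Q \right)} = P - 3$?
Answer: $464$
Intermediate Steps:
$S{\left(P,Q \right)} = -3 + P$
$D{\left(V,W \right)} = W \left(8 - 2 V - 2 W\right)$ ($D{\left(V,W \right)} = \left(\left(V + W\right) - 4\right) \left(-2\right) W = \left(-4 + V + W\right) \left(-2\right) W = \left(8 - 2 V - 2 W\right) W = W \left(8 - 2 V - 2 W\right)$)
$266 - D{\left(6,-11 \right)} = 266 - 2 \left(-11\right) \left(4 - 6 - -11\right) = 266 - 2 \left(-11\right) \left(4 - 6 + 11\right) = 266 - 2 \left(-11\right) 9 = 266 - -198 = 266 + 198 = 464$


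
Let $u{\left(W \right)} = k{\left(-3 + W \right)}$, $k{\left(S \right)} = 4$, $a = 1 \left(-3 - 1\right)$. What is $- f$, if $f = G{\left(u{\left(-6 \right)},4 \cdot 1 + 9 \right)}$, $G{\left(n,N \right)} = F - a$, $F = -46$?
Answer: $42$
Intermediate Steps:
$a = -4$ ($a = 1 \left(-4\right) = -4$)
$u{\left(W \right)} = 4$
$G{\left(n,N \right)} = -42$ ($G{\left(n,N \right)} = -46 - -4 = -46 + 4 = -42$)
$f = -42$
$- f = \left(-1\right) \left(-42\right) = 42$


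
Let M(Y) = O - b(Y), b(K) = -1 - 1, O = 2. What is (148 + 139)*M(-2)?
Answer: 1148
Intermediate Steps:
b(K) = -2
M(Y) = 4 (M(Y) = 2 - 1*(-2) = 2 + 2 = 4)
(148 + 139)*M(-2) = (148 + 139)*4 = 287*4 = 1148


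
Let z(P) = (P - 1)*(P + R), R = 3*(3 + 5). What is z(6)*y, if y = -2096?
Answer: -314400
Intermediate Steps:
R = 24 (R = 3*8 = 24)
z(P) = (-1 + P)*(24 + P) (z(P) = (P - 1)*(P + 24) = (-1 + P)*(24 + P))
z(6)*y = (-24 + 6² + 23*6)*(-2096) = (-24 + 36 + 138)*(-2096) = 150*(-2096) = -314400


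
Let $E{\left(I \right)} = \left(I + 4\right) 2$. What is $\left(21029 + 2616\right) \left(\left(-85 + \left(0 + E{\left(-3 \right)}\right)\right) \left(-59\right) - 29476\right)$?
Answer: $-581170455$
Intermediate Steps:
$E{\left(I \right)} = 8 + 2 I$ ($E{\left(I \right)} = \left(4 + I\right) 2 = 8 + 2 I$)
$\left(21029 + 2616\right) \left(\left(-85 + \left(0 + E{\left(-3 \right)}\right)\right) \left(-59\right) - 29476\right) = \left(21029 + 2616\right) \left(\left(-85 + \left(0 + \left(8 + 2 \left(-3\right)\right)\right)\right) \left(-59\right) - 29476\right) = 23645 \left(\left(-85 + \left(0 + \left(8 - 6\right)\right)\right) \left(-59\right) - 29476\right) = 23645 \left(\left(-85 + \left(0 + 2\right)\right) \left(-59\right) - 29476\right) = 23645 \left(\left(-85 + 2\right) \left(-59\right) - 29476\right) = 23645 \left(\left(-83\right) \left(-59\right) - 29476\right) = 23645 \left(4897 - 29476\right) = 23645 \left(-24579\right) = -581170455$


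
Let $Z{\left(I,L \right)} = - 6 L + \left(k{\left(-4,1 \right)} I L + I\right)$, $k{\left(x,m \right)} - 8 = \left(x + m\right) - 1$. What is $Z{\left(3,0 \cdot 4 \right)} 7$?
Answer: $21$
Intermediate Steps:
$k{\left(x,m \right)} = 7 + m + x$ ($k{\left(x,m \right)} = 8 - \left(1 - m - x\right) = 8 + \left(-1 + m + x\right) = 7 + m + x$)
$Z{\left(I,L \right)} = I - 6 L + 4 I L$ ($Z{\left(I,L \right)} = - 6 L + \left(\left(7 + 1 - 4\right) I L + I\right) = - 6 L + \left(4 I L + I\right) = - 6 L + \left(I + 4 I L\right) = I - 6 L + 4 I L$)
$Z{\left(3,0 \cdot 4 \right)} 7 = \left(3 - 6 \cdot 0 \cdot 4 + 4 \cdot 3 \cdot 0 \cdot 4\right) 7 = \left(3 - 0 + 4 \cdot 3 \cdot 0\right) 7 = \left(3 + 0 + 0\right) 7 = 3 \cdot 7 = 21$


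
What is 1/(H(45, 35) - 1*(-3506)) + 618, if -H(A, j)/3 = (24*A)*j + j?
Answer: 67979381/109999 ≈ 618.00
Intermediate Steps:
H(A, j) = -3*j - 72*A*j (H(A, j) = -3*((24*A)*j + j) = -3*(24*A*j + j) = -3*(j + 24*A*j) = -3*j - 72*A*j)
1/(H(45, 35) - 1*(-3506)) + 618 = 1/(-3*35*(1 + 24*45) - 1*(-3506)) + 618 = 1/(-3*35*(1 + 1080) + 3506) + 618 = 1/(-3*35*1081 + 3506) + 618 = 1/(-113505 + 3506) + 618 = 1/(-109999) + 618 = -1/109999 + 618 = 67979381/109999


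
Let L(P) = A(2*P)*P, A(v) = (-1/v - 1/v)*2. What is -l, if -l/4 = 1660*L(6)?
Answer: -13280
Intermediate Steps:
A(v) = -4/v (A(v) = -2/v*2 = -4/v)
L(P) = -2 (L(P) = (-4*1/(2*P))*P = (-2/P)*P = -2)
l = 13280 (l = -6640*(-2) = -4*(-3320) = 13280)
-l = -1*13280 = -13280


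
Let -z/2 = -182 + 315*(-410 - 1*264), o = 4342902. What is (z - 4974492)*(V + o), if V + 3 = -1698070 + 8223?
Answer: -12070081298416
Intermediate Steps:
V = -1689850 (V = -3 + (-1698070 + 8223) = -3 - 1689847 = -1689850)
z = 424984 (z = -2*(-182 + 315*(-410 - 1*264)) = -2*(-182 + 315*(-410 - 264)) = -2*(-182 + 315*(-674)) = -2*(-182 - 212310) = -2*(-212492) = 424984)
(z - 4974492)*(V + o) = (424984 - 4974492)*(-1689850 + 4342902) = -4549508*2653052 = -12070081298416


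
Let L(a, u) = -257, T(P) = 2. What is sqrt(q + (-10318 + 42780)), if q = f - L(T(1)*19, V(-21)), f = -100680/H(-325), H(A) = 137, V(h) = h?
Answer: sqrt(600309751)/137 ≈ 178.84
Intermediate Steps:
f = -100680/137 ≈ -734.89
q = -65471/137 (q = -100680/137 - 1*(-257) = -100680/137 + 257 = -65471/137 ≈ -477.89)
sqrt(q + (-10318 + 42780)) = sqrt(-65471/137 + (-10318 + 42780)) = sqrt(-65471/137 + 32462) = sqrt(4381823/137) = sqrt(600309751)/137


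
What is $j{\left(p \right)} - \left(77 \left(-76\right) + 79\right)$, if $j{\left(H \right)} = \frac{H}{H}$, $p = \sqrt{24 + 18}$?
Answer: $5774$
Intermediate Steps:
$p = \sqrt{42} \approx 6.4807$
$j{\left(H \right)} = 1$
$j{\left(p \right)} - \left(77 \left(-76\right) + 79\right) = 1 - \left(77 \left(-76\right) + 79\right) = 1 - \left(-5852 + 79\right) = 1 - -5773 = 1 + 5773 = 5774$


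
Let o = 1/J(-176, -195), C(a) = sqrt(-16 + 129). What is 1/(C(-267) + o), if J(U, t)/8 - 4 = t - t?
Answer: -32/115711 + 1024*sqrt(113)/115711 ≈ 0.093796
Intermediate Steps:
J(U, t) = 32 (J(U, t) = 32 + 8*(t - t) = 32 + 8*0 = 32 + 0 = 32)
C(a) = sqrt(113)
o = 1/32 ≈ 0.031250
1/(C(-267) + o) = 1/(sqrt(113) + 1/32) = 1/(1/32 + sqrt(113))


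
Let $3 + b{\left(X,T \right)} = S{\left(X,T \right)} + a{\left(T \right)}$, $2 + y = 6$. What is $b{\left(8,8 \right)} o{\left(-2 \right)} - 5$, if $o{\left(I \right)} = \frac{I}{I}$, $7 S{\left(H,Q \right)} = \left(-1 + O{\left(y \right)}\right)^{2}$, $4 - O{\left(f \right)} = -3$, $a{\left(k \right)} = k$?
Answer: $\frac{36}{7} \approx 5.1429$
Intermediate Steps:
$y = 4$ ($y = -2 + 6 = 4$)
$O{\left(f \right)} = 7$ ($O{\left(f \right)} = 4 - -3 = 4 + 3 = 7$)
$S{\left(H,Q \right)} = \frac{36}{7}$ ($S{\left(H,Q \right)} = \frac{\left(-1 + 7\right)^{2}}{7} = \frac{6^{2}}{7} = \frac{1}{7} \cdot 36 = \frac{36}{7}$)
$b{\left(X,T \right)} = \frac{15}{7} + T$ ($b{\left(X,T \right)} = -3 + \left(\frac{36}{7} + T\right) = \frac{15}{7} + T$)
$o{\left(I \right)} = 1$
$b{\left(8,8 \right)} o{\left(-2 \right)} - 5 = \left(\frac{15}{7} + 8\right) 1 - 5 = \frac{71}{7} \cdot 1 - 5 = \frac{71}{7} - 5 = \frac{36}{7}$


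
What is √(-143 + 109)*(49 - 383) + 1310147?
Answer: 1310147 - 334*I*√34 ≈ 1.3101e+6 - 1947.5*I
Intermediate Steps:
√(-143 + 109)*(49 - 383) + 1310147 = √(-34)*(-334) + 1310147 = (I*√34)*(-334) + 1310147 = -334*I*√34 + 1310147 = 1310147 - 334*I*√34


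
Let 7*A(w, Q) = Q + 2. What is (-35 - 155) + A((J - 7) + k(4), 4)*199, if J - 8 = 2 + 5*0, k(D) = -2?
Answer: -136/7 ≈ -19.429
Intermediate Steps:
J = 10 (J = 8 + (2 + 5*0) = 8 + (2 + 0) = 8 + 2 = 10)
A(w, Q) = 2/7 + Q/7 (A(w, Q) = (Q + 2)/7 = (2 + Q)/7 = 2/7 + Q/7)
(-35 - 155) + A((J - 7) + k(4), 4)*199 = (-35 - 155) + (2/7 + (1/7)*4)*199 = -190 + (2/7 + 4/7)*199 = -190 + (6/7)*199 = -190 + 1194/7 = -136/7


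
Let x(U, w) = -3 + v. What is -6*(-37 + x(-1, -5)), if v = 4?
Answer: 216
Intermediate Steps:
x(U, w) = 1 (x(U, w) = -3 + 4 = 1)
-6*(-37 + x(-1, -5)) = -6*(-37 + 1) = -6*(-36) = 216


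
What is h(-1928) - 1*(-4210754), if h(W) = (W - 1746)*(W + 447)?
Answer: 9651948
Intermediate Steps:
h(W) = (-1746 + W)*(447 + W)
h(-1928) - 1*(-4210754) = (-780462 + (-1928)**2 - 1299*(-1928)) - 1*(-4210754) = (-780462 + 3717184 + 2504472) + 4210754 = 5441194 + 4210754 = 9651948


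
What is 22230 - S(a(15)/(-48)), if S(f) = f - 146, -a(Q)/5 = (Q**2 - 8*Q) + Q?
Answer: 44727/2 ≈ 22364.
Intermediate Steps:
a(Q) = -5*Q**2 + 35*Q (a(Q) = -5*((Q**2 - 8*Q) + Q) = -5*(Q**2 - 7*Q) = -5*Q**2 + 35*Q)
S(f) = -146 + f
22230 - S(a(15)/(-48)) = 22230 - (-146 + (5*15*(7 - 1*15))/(-48)) = 22230 - (-146 + (5*15*(7 - 15))*(-1/48)) = 22230 - (-146 + (5*15*(-8))*(-1/48)) = 22230 - (-146 - 600*(-1/48)) = 22230 - (-146 + 25/2) = 22230 - 1*(-267/2) = 22230 + 267/2 = 44727/2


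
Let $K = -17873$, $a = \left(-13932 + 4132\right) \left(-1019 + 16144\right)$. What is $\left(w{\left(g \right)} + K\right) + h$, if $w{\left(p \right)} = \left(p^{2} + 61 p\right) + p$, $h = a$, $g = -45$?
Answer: $-148243638$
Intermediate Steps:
$a = -148225000$ ($a = \left(-9800\right) 15125 = -148225000$)
$h = -148225000$
$w{\left(p \right)} = p^{2} + 62 p$
$\left(w{\left(g \right)} + K\right) + h = \left(- 45 \left(62 - 45\right) - 17873\right) - 148225000 = \left(\left(-45\right) 17 - 17873\right) - 148225000 = \left(-765 - 17873\right) - 148225000 = -18638 - 148225000 = -148243638$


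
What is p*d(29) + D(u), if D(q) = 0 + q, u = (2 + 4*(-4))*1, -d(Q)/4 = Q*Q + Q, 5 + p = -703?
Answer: 2463826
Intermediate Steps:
p = -708 (p = -5 - 703 = -708)
d(Q) = -4*Q - 4*Q² (d(Q) = -4*(Q*Q + Q) = -4*(Q² + Q) = -4*(Q + Q²) = -4*Q - 4*Q²)
u = -14 (u = (2 - 16)*1 = -14*1 = -14)
D(q) = q
p*d(29) + D(u) = -(-2832)*29*(1 + 29) - 14 = -(-2832)*29*30 - 14 = -708*(-3480) - 14 = 2463840 - 14 = 2463826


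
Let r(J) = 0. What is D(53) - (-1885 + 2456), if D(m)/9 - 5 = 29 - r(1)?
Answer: -265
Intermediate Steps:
D(m) = 306 (D(m) = 45 + 9*(29 - 1*0) = 45 + 9*(29 + 0) = 45 + 9*29 = 45 + 261 = 306)
D(53) - (-1885 + 2456) = 306 - (-1885 + 2456) = 306 - 1*571 = 306 - 571 = -265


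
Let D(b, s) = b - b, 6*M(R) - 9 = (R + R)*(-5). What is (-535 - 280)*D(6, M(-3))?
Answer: 0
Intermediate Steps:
M(R) = 3/2 - 5*R/3 (M(R) = 3/2 + ((R + R)*(-5))/6 = 3/2 + ((2*R)*(-5))/6 = 3/2 + (-10*R)/6 = 3/2 - 5*R/3)
D(b, s) = 0
(-535 - 280)*D(6, M(-3)) = (-535 - 280)*0 = -815*0 = 0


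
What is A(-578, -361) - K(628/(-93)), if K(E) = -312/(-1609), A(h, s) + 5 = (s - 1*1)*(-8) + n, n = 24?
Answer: 4689923/1609 ≈ 2914.8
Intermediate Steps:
A(h, s) = 27 - 8*s (A(h, s) = -5 + ((s - 1*1)*(-8) + 24) = -5 + ((s - 1)*(-8) + 24) = -5 + ((-1 + s)*(-8) + 24) = -5 + ((8 - 8*s) + 24) = -5 + (32 - 8*s) = 27 - 8*s)
K(E) = 312/1609 (K(E) = -312*(-1/1609) = 312/1609)
A(-578, -361) - K(628/(-93)) = (27 - 8*(-361)) - 1*312/1609 = (27 + 2888) - 312/1609 = 2915 - 312/1609 = 4689923/1609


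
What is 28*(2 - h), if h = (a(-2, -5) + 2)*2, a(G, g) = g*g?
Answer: -1456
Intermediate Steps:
a(G, g) = g²
h = 54 (h = ((-5)² + 2)*2 = (25 + 2)*2 = 27*2 = 54)
28*(2 - h) = 28*(2 - 1*54) = 28*(2 - 54) = 28*(-52) = -1456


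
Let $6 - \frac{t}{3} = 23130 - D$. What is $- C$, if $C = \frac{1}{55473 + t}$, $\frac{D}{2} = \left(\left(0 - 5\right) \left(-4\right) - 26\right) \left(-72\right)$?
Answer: $\frac{1}{11307} \approx 8.8441 \cdot 10^{-5}$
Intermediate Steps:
$D = 864$ ($D = 2 \left(\left(0 - 5\right) \left(-4\right) - 26\right) \left(-72\right) = 2 \left(\left(-5\right) \left(-4\right) - 26\right) \left(-72\right) = 2 \left(20 - 26\right) \left(-72\right) = 2 \left(\left(-6\right) \left(-72\right)\right) = 2 \cdot 432 = 864$)
$t = -66780$ ($t = 18 - 3 \left(23130 - 864\right) = 18 - 66798 = -66780$)
$C = - \frac{1}{11307}$ ($C = \frac{1}{55473 - 66780} = \frac{1}{-11307} = - \frac{1}{11307} \approx -8.8441 \cdot 10^{-5}$)
$- C = \left(-1\right) \left(- \frac{1}{11307}\right) = \frac{1}{11307}$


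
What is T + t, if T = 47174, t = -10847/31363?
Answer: 1479507315/31363 ≈ 47174.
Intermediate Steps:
t = -10847/31363 (t = -10847*1/31363 = -10847/31363 ≈ -0.34585)
T + t = 47174 - 10847/31363 = 1479507315/31363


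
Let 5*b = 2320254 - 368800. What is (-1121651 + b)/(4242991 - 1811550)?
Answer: -3656801/12157205 ≈ -0.30079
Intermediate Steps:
b = 1951454/5 (b = (2320254 - 368800)/5 = (1/5)*1951454 = 1951454/5 ≈ 3.9029e+5)
(-1121651 + b)/(4242991 - 1811550) = (-1121651 + 1951454/5)/(4242991 - 1811550) = -3656801/5/2431441 = -3656801/5*1/2431441 = -3656801/12157205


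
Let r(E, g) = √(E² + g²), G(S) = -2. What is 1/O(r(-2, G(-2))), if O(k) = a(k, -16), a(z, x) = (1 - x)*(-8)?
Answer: -1/136 ≈ -0.0073529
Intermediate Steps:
a(z, x) = -8 + 8*x
O(k) = -136 (O(k) = -8 + 8*(-16) = -8 - 128 = -136)
1/O(r(-2, G(-2))) = 1/(-136) = -1/136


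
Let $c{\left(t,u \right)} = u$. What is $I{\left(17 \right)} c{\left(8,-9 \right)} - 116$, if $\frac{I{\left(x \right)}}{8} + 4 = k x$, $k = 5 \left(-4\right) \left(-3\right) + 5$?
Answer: $-79388$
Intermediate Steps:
$k = 65$ ($k = \left(-20\right) \left(-3\right) + 5 = 60 + 5 = 65$)
$I{\left(x \right)} = -32 + 520 x$ ($I{\left(x \right)} = -32 + 8 \cdot 65 x = -32 + 520 x$)
$I{\left(17 \right)} c{\left(8,-9 \right)} - 116 = \left(-32 + 520 \cdot 17\right) \left(-9\right) - 116 = \left(-32 + 8840\right) \left(-9\right) - 116 = 8808 \left(-9\right) - 116 = -79272 - 116 = -79388$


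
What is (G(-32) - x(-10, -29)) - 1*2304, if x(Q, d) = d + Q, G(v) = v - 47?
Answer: -2344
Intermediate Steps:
G(v) = -47 + v
x(Q, d) = Q + d
(G(-32) - x(-10, -29)) - 1*2304 = ((-47 - 32) - (-10 - 29)) - 1*2304 = (-79 - 1*(-39)) - 2304 = (-79 + 39) - 2304 = -40 - 2304 = -2344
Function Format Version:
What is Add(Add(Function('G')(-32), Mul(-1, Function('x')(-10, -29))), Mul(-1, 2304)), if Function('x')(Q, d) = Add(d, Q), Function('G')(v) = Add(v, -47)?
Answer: -2344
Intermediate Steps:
Function('G')(v) = Add(-47, v)
Function('x')(Q, d) = Add(Q, d)
Add(Add(Function('G')(-32), Mul(-1, Function('x')(-10, -29))), Mul(-1, 2304)) = Add(Add(Add(-47, -32), Mul(-1, Add(-10, -29))), Mul(-1, 2304)) = Add(Add(-79, Mul(-1, -39)), -2304) = Add(Add(-79, 39), -2304) = Add(-40, -2304) = -2344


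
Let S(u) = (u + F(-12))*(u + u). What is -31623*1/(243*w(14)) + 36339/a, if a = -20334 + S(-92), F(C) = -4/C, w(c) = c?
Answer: -8331170/421281 ≈ -19.776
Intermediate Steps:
S(u) = 2*u*(1/3 + u) (S(u) = (u - 4/(-12))*(u + u) = (u - 4*(-1/12))*(2*u) = (u + 1/3)*(2*u) = (1/3 + u)*(2*u) = 2*u*(1/3 + u))
a = -10402/3 (a = -20334 + (2/3)*(-92)*(1 + 3*(-92)) = -20334 + (2/3)*(-92)*(1 - 276) = -20334 + (2/3)*(-92)*(-275) = -20334 + 50600/3 = -10402/3 ≈ -3467.3)
-31623*1/(243*w(14)) + 36339/a = -31623/(14*243) + 36339/(-10402/3) = -31623/3402 + 36339*(-3/10402) = -31623*1/3402 - 109017/10402 = -10541/1134 - 109017/10402 = -8331170/421281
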